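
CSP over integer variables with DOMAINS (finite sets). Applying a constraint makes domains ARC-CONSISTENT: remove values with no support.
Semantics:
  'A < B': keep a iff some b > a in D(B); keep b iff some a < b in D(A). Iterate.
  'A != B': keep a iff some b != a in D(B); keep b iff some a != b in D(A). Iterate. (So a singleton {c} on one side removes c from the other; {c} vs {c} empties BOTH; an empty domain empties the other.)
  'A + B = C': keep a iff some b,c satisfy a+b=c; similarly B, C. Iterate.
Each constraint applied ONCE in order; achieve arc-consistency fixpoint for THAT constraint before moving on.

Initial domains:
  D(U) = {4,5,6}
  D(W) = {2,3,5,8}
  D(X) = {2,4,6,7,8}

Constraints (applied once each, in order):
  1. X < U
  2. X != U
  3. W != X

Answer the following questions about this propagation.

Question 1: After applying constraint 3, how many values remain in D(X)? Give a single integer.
Answer: 2

Derivation:
Constraint 1 (X < U) on D(X)={2,4,6,7,8} D(U)={4,5,6}: X {2,4,6,7,8}->{2,4}
Constraint 2 (X != U) on D(X)={2,4} D(U)={4,5,6}: no change
Constraint 3 (W != X) on D(W)={2,3,5,8} D(X)={2,4}: no change
So after constraint 3: D(X)={2,4}, size = 2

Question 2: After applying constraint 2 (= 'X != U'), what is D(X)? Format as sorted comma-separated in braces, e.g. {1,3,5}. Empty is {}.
Constraint 1 (X < U) on D(X)={2,4,6,7,8} D(U)={4,5,6}: X {2,4,6,7,8}->{2,4}
Constraint 2 (X != U) on D(X)={2,4} D(U)={4,5,6}: no change
So after constraint 2: D(X) = {2,4}

Answer: {2,4}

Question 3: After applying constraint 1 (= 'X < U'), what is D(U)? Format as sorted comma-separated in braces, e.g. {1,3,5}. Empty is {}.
Answer: {4,5,6}

Derivation:
Constraint 1 (X < U) on D(X)={2,4,6,7,8} D(U)={4,5,6}: X {2,4,6,7,8}->{2,4}
So after constraint 1: D(U) = {4,5,6}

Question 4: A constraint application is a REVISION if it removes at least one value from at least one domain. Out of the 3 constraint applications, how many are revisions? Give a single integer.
Constraint 1 (X < U) on D(X)={2,4,6,7,8} D(U)={4,5,6}: X {2,4,6,7,8}->{2,4} => REVISION
Constraint 2 (X != U) on D(X)={2,4} D(U)={4,5,6}: no change => not a revision
Constraint 3 (W != X) on D(W)={2,3,5,8} D(X)={2,4}: no change => not a revision
Total revisions = 1

Answer: 1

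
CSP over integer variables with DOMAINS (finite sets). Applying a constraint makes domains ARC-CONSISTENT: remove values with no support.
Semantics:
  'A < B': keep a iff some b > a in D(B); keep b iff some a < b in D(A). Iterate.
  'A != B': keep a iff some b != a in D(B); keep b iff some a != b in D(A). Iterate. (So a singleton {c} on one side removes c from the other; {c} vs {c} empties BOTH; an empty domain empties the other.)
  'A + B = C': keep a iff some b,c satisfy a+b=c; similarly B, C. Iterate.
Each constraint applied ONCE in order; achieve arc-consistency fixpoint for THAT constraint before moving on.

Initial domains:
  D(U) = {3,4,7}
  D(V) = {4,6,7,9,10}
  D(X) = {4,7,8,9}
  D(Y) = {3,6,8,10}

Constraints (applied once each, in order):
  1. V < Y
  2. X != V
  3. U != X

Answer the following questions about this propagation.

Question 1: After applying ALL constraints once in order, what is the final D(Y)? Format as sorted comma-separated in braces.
Constraint 1 (V < Y) on D(V)={4,6,7,9,10} D(Y)={3,6,8,10}: V {4,6,7,9,10}->{4,6,7,9}; Y {3,6,8,10}->{6,8,10}
Constraint 2 (X != V) on D(X)={4,7,8,9} D(V)={4,6,7,9}: no change
Constraint 3 (U != X) on D(U)={3,4,7} D(X)={4,7,8,9}: no change
So after all 3 constraints: D(Y) = {6,8,10}

Answer: {6,8,10}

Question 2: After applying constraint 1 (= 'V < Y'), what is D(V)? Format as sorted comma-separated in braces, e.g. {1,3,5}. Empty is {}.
Answer: {4,6,7,9}

Derivation:
Constraint 1 (V < Y) on D(V)={4,6,7,9,10} D(Y)={3,6,8,10}: V {4,6,7,9,10}->{4,6,7,9}; Y {3,6,8,10}->{6,8,10}
So after constraint 1: D(V) = {4,6,7,9}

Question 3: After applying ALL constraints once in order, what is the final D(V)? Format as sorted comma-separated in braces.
Answer: {4,6,7,9}

Derivation:
Constraint 1 (V < Y) on D(V)={4,6,7,9,10} D(Y)={3,6,8,10}: V {4,6,7,9,10}->{4,6,7,9}; Y {3,6,8,10}->{6,8,10}
Constraint 2 (X != V) on D(X)={4,7,8,9} D(V)={4,6,7,9}: no change
Constraint 3 (U != X) on D(U)={3,4,7} D(X)={4,7,8,9}: no change
So after all 3 constraints: D(V) = {4,6,7,9}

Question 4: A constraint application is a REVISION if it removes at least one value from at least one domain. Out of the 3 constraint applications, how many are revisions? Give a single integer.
Constraint 1 (V < Y) on D(V)={4,6,7,9,10} D(Y)={3,6,8,10}: V {4,6,7,9,10}->{4,6,7,9}; Y {3,6,8,10}->{6,8,10} => REVISION
Constraint 2 (X != V) on D(X)={4,7,8,9} D(V)={4,6,7,9}: no change => not a revision
Constraint 3 (U != X) on D(U)={3,4,7} D(X)={4,7,8,9}: no change => not a revision
Total revisions = 1

Answer: 1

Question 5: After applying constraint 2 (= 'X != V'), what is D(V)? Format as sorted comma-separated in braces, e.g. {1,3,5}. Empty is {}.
Answer: {4,6,7,9}

Derivation:
Constraint 1 (V < Y) on D(V)={4,6,7,9,10} D(Y)={3,6,8,10}: V {4,6,7,9,10}->{4,6,7,9}; Y {3,6,8,10}->{6,8,10}
Constraint 2 (X != V) on D(X)={4,7,8,9} D(V)={4,6,7,9}: no change
So after constraint 2: D(V) = {4,6,7,9}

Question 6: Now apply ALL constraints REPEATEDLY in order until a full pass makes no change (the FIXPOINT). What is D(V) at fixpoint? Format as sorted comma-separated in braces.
pass 0 (initial): D(V)={4,6,7,9,10}
pass 1: V {4,6,7,9,10}->{4,6,7,9}; Y {3,6,8,10}->{6,8,10}
pass 2: no change
Fixpoint after 2 passes: D(V) = {4,6,7,9}

Answer: {4,6,7,9}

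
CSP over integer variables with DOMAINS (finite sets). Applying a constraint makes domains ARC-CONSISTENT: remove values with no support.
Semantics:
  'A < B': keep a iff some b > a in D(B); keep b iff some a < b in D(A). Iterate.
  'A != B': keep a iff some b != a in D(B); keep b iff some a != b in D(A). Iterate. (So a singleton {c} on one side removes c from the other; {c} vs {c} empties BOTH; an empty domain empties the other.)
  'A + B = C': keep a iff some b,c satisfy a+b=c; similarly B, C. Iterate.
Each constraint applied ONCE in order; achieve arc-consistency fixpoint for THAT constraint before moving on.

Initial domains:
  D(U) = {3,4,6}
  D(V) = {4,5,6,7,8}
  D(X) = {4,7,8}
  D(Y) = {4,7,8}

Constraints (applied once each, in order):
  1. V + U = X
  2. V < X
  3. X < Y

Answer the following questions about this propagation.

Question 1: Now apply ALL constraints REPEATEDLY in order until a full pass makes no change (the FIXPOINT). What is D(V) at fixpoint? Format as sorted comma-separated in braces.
Answer: {4}

Derivation:
pass 0 (initial): D(V)={4,5,6,7,8}
pass 1: U {3,4,6}->{3,4}; V {4,5,6,7,8}->{4,5}; X {4,7,8}->{7}; Y {4,7,8}->{8}
pass 2: U {3,4}->{3}; V {4,5}->{4}
pass 3: no change
Fixpoint after 3 passes: D(V) = {4}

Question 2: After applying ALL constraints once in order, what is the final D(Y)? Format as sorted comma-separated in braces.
Answer: {8}

Derivation:
Constraint 1 (V + U = X) on D(V)={4,5,6,7,8} D(U)={3,4,6} D(X)={4,7,8}: V {4,5,6,7,8}->{4,5}; U {3,4,6}->{3,4}; X {4,7,8}->{7,8}
Constraint 2 (V < X) on D(V)={4,5} D(X)={7,8}: no change
Constraint 3 (X < Y) on D(X)={7,8} D(Y)={4,7,8}: X {7,8}->{7}; Y {4,7,8}->{8}
So after all 3 constraints: D(Y) = {8}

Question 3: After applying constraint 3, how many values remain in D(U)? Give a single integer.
Constraint 1 (V + U = X) on D(V)={4,5,6,7,8} D(U)={3,4,6} D(X)={4,7,8}: V {4,5,6,7,8}->{4,5}; U {3,4,6}->{3,4}; X {4,7,8}->{7,8}
Constraint 2 (V < X) on D(V)={4,5} D(X)={7,8}: no change
Constraint 3 (X < Y) on D(X)={7,8} D(Y)={4,7,8}: X {7,8}->{7}; Y {4,7,8}->{8}
So after constraint 3: D(U)={3,4}, size = 2

Answer: 2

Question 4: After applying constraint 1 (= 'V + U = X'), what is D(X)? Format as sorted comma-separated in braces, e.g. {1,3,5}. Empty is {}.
Constraint 1 (V + U = X) on D(V)={4,5,6,7,8} D(U)={3,4,6} D(X)={4,7,8}: V {4,5,6,7,8}->{4,5}; U {3,4,6}->{3,4}; X {4,7,8}->{7,8}
So after constraint 1: D(X) = {7,8}

Answer: {7,8}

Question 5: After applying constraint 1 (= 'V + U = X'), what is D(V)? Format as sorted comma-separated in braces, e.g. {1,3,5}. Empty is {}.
Answer: {4,5}

Derivation:
Constraint 1 (V + U = X) on D(V)={4,5,6,7,8} D(U)={3,4,6} D(X)={4,7,8}: V {4,5,6,7,8}->{4,5}; U {3,4,6}->{3,4}; X {4,7,8}->{7,8}
So after constraint 1: D(V) = {4,5}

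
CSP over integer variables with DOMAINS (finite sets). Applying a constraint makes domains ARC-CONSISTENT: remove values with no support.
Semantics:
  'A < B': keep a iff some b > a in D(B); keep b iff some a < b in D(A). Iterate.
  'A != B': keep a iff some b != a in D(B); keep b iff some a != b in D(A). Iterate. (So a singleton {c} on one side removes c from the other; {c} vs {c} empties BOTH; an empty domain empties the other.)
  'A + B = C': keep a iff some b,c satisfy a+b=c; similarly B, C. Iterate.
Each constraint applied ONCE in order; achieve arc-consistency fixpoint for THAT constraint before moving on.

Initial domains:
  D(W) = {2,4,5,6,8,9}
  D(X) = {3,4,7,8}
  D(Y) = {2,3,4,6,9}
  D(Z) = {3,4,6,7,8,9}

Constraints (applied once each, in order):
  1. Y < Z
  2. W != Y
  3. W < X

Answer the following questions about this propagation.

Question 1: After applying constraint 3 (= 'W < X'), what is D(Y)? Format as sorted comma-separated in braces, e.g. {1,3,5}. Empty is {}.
Answer: {2,3,4,6}

Derivation:
Constraint 1 (Y < Z) on D(Y)={2,3,4,6,9} D(Z)={3,4,6,7,8,9}: Y {2,3,4,6,9}->{2,3,4,6}
Constraint 2 (W != Y) on D(W)={2,4,5,6,8,9} D(Y)={2,3,4,6}: no change
Constraint 3 (W < X) on D(W)={2,4,5,6,8,9} D(X)={3,4,7,8}: W {2,4,5,6,8,9}->{2,4,5,6}
So after constraint 3: D(Y) = {2,3,4,6}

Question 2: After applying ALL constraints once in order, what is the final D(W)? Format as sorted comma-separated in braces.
Answer: {2,4,5,6}

Derivation:
Constraint 1 (Y < Z) on D(Y)={2,3,4,6,9} D(Z)={3,4,6,7,8,9}: Y {2,3,4,6,9}->{2,3,4,6}
Constraint 2 (W != Y) on D(W)={2,4,5,6,8,9} D(Y)={2,3,4,6}: no change
Constraint 3 (W < X) on D(W)={2,4,5,6,8,9} D(X)={3,4,7,8}: W {2,4,5,6,8,9}->{2,4,5,6}
So after all 3 constraints: D(W) = {2,4,5,6}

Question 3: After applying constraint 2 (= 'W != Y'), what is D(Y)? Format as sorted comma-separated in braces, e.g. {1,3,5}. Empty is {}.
Constraint 1 (Y < Z) on D(Y)={2,3,4,6,9} D(Z)={3,4,6,7,8,9}: Y {2,3,4,6,9}->{2,3,4,6}
Constraint 2 (W != Y) on D(W)={2,4,5,6,8,9} D(Y)={2,3,4,6}: no change
So after constraint 2: D(Y) = {2,3,4,6}

Answer: {2,3,4,6}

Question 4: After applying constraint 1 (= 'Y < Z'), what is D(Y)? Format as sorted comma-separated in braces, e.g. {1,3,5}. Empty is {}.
Constraint 1 (Y < Z) on D(Y)={2,3,4,6,9} D(Z)={3,4,6,7,8,9}: Y {2,3,4,6,9}->{2,3,4,6}
So after constraint 1: D(Y) = {2,3,4,6}

Answer: {2,3,4,6}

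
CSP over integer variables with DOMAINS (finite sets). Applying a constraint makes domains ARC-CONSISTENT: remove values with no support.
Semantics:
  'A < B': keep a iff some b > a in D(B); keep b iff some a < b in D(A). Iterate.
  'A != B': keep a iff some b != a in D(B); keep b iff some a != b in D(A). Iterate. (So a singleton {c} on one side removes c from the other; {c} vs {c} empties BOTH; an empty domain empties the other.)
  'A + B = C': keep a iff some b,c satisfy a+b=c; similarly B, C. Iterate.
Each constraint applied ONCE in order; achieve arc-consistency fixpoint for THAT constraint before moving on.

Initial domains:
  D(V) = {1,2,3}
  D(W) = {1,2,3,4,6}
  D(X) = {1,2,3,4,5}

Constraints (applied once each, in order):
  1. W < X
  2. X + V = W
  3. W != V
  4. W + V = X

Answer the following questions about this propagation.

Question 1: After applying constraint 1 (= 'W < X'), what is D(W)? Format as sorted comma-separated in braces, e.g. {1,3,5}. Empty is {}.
Answer: {1,2,3,4}

Derivation:
Constraint 1 (W < X) on D(W)={1,2,3,4,6} D(X)={1,2,3,4,5}: W {1,2,3,4,6}->{1,2,3,4}; X {1,2,3,4,5}->{2,3,4,5}
So after constraint 1: D(W) = {1,2,3,4}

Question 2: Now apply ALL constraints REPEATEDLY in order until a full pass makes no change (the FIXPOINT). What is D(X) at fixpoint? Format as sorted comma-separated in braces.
Answer: {}

Derivation:
pass 0 (initial): D(X)={1,2,3,4,5}
pass 1: V {1,2,3}->{}; W {1,2,3,4,6}->{}; X {1,2,3,4,5}->{}
pass 2: no change
Fixpoint after 2 passes: D(X) = {}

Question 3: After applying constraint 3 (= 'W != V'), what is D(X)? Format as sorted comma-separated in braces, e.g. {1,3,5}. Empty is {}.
Constraint 1 (W < X) on D(W)={1,2,3,4,6} D(X)={1,2,3,4,5}: W {1,2,3,4,6}->{1,2,3,4}; X {1,2,3,4,5}->{2,3,4,5}
Constraint 2 (X + V = W) on D(X)={2,3,4,5} D(V)={1,2,3} D(W)={1,2,3,4}: X {2,3,4,5}->{2,3}; V {1,2,3}->{1,2}; W {1,2,3,4}->{3,4}
Constraint 3 (W != V) on D(W)={3,4} D(V)={1,2}: no change
So after constraint 3: D(X) = {2,3}

Answer: {2,3}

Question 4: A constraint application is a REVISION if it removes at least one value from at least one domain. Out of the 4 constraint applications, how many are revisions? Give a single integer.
Constraint 1 (W < X) on D(W)={1,2,3,4,6} D(X)={1,2,3,4,5}: W {1,2,3,4,6}->{1,2,3,4}; X {1,2,3,4,5}->{2,3,4,5} => REVISION
Constraint 2 (X + V = W) on D(X)={2,3,4,5} D(V)={1,2,3} D(W)={1,2,3,4}: X {2,3,4,5}->{2,3}; V {1,2,3}->{1,2}; W {1,2,3,4}->{3,4} => REVISION
Constraint 3 (W != V) on D(W)={3,4} D(V)={1,2}: no change => not a revision
Constraint 4 (W + V = X) on D(W)={3,4} D(V)={1,2} D(X)={2,3}: W {3,4}->{}; V {1,2}->{}; X {2,3}->{} => REVISION
Total revisions = 3

Answer: 3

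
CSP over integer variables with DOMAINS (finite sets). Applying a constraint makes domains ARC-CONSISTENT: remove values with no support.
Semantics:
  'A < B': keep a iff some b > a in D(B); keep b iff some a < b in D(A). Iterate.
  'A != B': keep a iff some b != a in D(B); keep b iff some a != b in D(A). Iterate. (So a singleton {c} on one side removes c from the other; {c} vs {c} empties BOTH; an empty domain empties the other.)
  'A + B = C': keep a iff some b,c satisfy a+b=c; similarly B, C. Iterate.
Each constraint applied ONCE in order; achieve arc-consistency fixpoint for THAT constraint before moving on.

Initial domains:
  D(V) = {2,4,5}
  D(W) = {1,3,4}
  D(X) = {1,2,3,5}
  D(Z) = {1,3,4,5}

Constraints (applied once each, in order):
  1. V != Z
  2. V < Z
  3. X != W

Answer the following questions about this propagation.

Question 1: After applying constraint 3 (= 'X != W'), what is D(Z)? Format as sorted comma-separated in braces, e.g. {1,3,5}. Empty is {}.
Answer: {3,4,5}

Derivation:
Constraint 1 (V != Z) on D(V)={2,4,5} D(Z)={1,3,4,5}: no change
Constraint 2 (V < Z) on D(V)={2,4,5} D(Z)={1,3,4,5}: V {2,4,5}->{2,4}; Z {1,3,4,5}->{3,4,5}
Constraint 3 (X != W) on D(X)={1,2,3,5} D(W)={1,3,4}: no change
So after constraint 3: D(Z) = {3,4,5}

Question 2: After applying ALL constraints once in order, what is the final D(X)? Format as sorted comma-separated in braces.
Answer: {1,2,3,5}

Derivation:
Constraint 1 (V != Z) on D(V)={2,4,5} D(Z)={1,3,4,5}: no change
Constraint 2 (V < Z) on D(V)={2,4,5} D(Z)={1,3,4,5}: V {2,4,5}->{2,4}; Z {1,3,4,5}->{3,4,5}
Constraint 3 (X != W) on D(X)={1,2,3,5} D(W)={1,3,4}: no change
So after all 3 constraints: D(X) = {1,2,3,5}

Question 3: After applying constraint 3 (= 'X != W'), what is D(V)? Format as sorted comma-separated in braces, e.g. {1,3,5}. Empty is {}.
Constraint 1 (V != Z) on D(V)={2,4,5} D(Z)={1,3,4,5}: no change
Constraint 2 (V < Z) on D(V)={2,4,5} D(Z)={1,3,4,5}: V {2,4,5}->{2,4}; Z {1,3,4,5}->{3,4,5}
Constraint 3 (X != W) on D(X)={1,2,3,5} D(W)={1,3,4}: no change
So after constraint 3: D(V) = {2,4}

Answer: {2,4}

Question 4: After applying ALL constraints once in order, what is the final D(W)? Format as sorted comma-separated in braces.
Answer: {1,3,4}

Derivation:
Constraint 1 (V != Z) on D(V)={2,4,5} D(Z)={1,3,4,5}: no change
Constraint 2 (V < Z) on D(V)={2,4,5} D(Z)={1,3,4,5}: V {2,4,5}->{2,4}; Z {1,3,4,5}->{3,4,5}
Constraint 3 (X != W) on D(X)={1,2,3,5} D(W)={1,3,4}: no change
So after all 3 constraints: D(W) = {1,3,4}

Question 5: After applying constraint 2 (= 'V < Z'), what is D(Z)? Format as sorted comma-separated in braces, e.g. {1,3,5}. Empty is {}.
Constraint 1 (V != Z) on D(V)={2,4,5} D(Z)={1,3,4,5}: no change
Constraint 2 (V < Z) on D(V)={2,4,5} D(Z)={1,3,4,5}: V {2,4,5}->{2,4}; Z {1,3,4,5}->{3,4,5}
So after constraint 2: D(Z) = {3,4,5}

Answer: {3,4,5}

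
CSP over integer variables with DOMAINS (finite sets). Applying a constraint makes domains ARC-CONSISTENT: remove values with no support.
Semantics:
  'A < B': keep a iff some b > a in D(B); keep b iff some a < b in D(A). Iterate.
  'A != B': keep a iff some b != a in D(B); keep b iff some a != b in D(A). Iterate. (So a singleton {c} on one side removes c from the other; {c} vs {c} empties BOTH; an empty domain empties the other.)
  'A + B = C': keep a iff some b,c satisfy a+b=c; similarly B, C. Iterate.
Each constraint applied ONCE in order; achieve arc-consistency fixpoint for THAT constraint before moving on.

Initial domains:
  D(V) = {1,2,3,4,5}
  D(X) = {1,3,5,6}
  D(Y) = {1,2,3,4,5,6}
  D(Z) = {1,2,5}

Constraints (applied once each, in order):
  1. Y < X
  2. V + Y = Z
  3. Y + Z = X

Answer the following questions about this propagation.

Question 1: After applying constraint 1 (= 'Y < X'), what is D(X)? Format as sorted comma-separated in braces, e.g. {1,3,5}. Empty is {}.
Constraint 1 (Y < X) on D(Y)={1,2,3,4,5,6} D(X)={1,3,5,6}: Y {1,2,3,4,5,6}->{1,2,3,4,5}; X {1,3,5,6}->{3,5,6}
So after constraint 1: D(X) = {3,5,6}

Answer: {3,5,6}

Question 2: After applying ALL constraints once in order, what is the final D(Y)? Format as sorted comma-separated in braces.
Answer: {1,3,4}

Derivation:
Constraint 1 (Y < X) on D(Y)={1,2,3,4,5,6} D(X)={1,3,5,6}: Y {1,2,3,4,5,6}->{1,2,3,4,5}; X {1,3,5,6}->{3,5,6}
Constraint 2 (V + Y = Z) on D(V)={1,2,3,4,5} D(Y)={1,2,3,4,5} D(Z)={1,2,5}: V {1,2,3,4,5}->{1,2,3,4}; Y {1,2,3,4,5}->{1,2,3,4}; Z {1,2,5}->{2,5}
Constraint 3 (Y + Z = X) on D(Y)={1,2,3,4} D(Z)={2,5} D(X)={3,5,6}: Y {1,2,3,4}->{1,3,4}
So after all 3 constraints: D(Y) = {1,3,4}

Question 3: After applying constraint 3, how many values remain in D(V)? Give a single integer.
Constraint 1 (Y < X) on D(Y)={1,2,3,4,5,6} D(X)={1,3,5,6}: Y {1,2,3,4,5,6}->{1,2,3,4,5}; X {1,3,5,6}->{3,5,6}
Constraint 2 (V + Y = Z) on D(V)={1,2,3,4,5} D(Y)={1,2,3,4,5} D(Z)={1,2,5}: V {1,2,3,4,5}->{1,2,3,4}; Y {1,2,3,4,5}->{1,2,3,4}; Z {1,2,5}->{2,5}
Constraint 3 (Y + Z = X) on D(Y)={1,2,3,4} D(Z)={2,5} D(X)={3,5,6}: Y {1,2,3,4}->{1,3,4}
So after constraint 3: D(V)={1,2,3,4}, size = 4

Answer: 4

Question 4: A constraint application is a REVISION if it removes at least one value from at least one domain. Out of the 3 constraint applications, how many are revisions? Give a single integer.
Constraint 1 (Y < X) on D(Y)={1,2,3,4,5,6} D(X)={1,3,5,6}: Y {1,2,3,4,5,6}->{1,2,3,4,5}; X {1,3,5,6}->{3,5,6} => REVISION
Constraint 2 (V + Y = Z) on D(V)={1,2,3,4,5} D(Y)={1,2,3,4,5} D(Z)={1,2,5}: V {1,2,3,4,5}->{1,2,3,4}; Y {1,2,3,4,5}->{1,2,3,4}; Z {1,2,5}->{2,5} => REVISION
Constraint 3 (Y + Z = X) on D(Y)={1,2,3,4} D(Z)={2,5} D(X)={3,5,6}: Y {1,2,3,4}->{1,3,4} => REVISION
Total revisions = 3

Answer: 3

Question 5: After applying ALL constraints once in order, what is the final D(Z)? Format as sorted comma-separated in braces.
Constraint 1 (Y < X) on D(Y)={1,2,3,4,5,6} D(X)={1,3,5,6}: Y {1,2,3,4,5,6}->{1,2,3,4,5}; X {1,3,5,6}->{3,5,6}
Constraint 2 (V + Y = Z) on D(V)={1,2,3,4,5} D(Y)={1,2,3,4,5} D(Z)={1,2,5}: V {1,2,3,4,5}->{1,2,3,4}; Y {1,2,3,4,5}->{1,2,3,4}; Z {1,2,5}->{2,5}
Constraint 3 (Y + Z = X) on D(Y)={1,2,3,4} D(Z)={2,5} D(X)={3,5,6}: Y {1,2,3,4}->{1,3,4}
So after all 3 constraints: D(Z) = {2,5}

Answer: {2,5}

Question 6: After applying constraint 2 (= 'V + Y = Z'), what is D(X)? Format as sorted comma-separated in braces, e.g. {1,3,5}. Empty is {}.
Answer: {3,5,6}

Derivation:
Constraint 1 (Y < X) on D(Y)={1,2,3,4,5,6} D(X)={1,3,5,6}: Y {1,2,3,4,5,6}->{1,2,3,4,5}; X {1,3,5,6}->{3,5,6}
Constraint 2 (V + Y = Z) on D(V)={1,2,3,4,5} D(Y)={1,2,3,4,5} D(Z)={1,2,5}: V {1,2,3,4,5}->{1,2,3,4}; Y {1,2,3,4,5}->{1,2,3,4}; Z {1,2,5}->{2,5}
So after constraint 2: D(X) = {3,5,6}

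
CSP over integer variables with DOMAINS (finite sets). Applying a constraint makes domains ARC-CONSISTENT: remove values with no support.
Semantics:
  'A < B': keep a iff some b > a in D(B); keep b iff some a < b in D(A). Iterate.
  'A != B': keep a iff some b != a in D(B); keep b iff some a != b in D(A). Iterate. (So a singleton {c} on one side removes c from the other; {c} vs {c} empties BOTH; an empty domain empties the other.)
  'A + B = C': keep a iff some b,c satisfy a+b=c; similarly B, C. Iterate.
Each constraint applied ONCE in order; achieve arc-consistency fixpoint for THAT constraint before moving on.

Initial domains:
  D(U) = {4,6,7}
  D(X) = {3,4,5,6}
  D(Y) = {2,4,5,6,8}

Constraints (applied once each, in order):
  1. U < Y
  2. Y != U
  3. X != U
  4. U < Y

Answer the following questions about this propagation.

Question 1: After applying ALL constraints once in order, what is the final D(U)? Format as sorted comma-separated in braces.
Answer: {4,6,7}

Derivation:
Constraint 1 (U < Y) on D(U)={4,6,7} D(Y)={2,4,5,6,8}: Y {2,4,5,6,8}->{5,6,8}
Constraint 2 (Y != U) on D(Y)={5,6,8} D(U)={4,6,7}: no change
Constraint 3 (X != U) on D(X)={3,4,5,6} D(U)={4,6,7}: no change
Constraint 4 (U < Y) on D(U)={4,6,7} D(Y)={5,6,8}: no change
So after all 4 constraints: D(U) = {4,6,7}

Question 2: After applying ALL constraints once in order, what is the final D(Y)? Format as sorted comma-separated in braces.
Answer: {5,6,8}

Derivation:
Constraint 1 (U < Y) on D(U)={4,6,7} D(Y)={2,4,5,6,8}: Y {2,4,5,6,8}->{5,6,8}
Constraint 2 (Y != U) on D(Y)={5,6,8} D(U)={4,6,7}: no change
Constraint 3 (X != U) on D(X)={3,4,5,6} D(U)={4,6,7}: no change
Constraint 4 (U < Y) on D(U)={4,6,7} D(Y)={5,6,8}: no change
So after all 4 constraints: D(Y) = {5,6,8}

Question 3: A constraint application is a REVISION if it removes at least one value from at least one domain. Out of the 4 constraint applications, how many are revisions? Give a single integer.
Answer: 1

Derivation:
Constraint 1 (U < Y) on D(U)={4,6,7} D(Y)={2,4,5,6,8}: Y {2,4,5,6,8}->{5,6,8} => REVISION
Constraint 2 (Y != U) on D(Y)={5,6,8} D(U)={4,6,7}: no change => not a revision
Constraint 3 (X != U) on D(X)={3,4,5,6} D(U)={4,6,7}: no change => not a revision
Constraint 4 (U < Y) on D(U)={4,6,7} D(Y)={5,6,8}: no change => not a revision
Total revisions = 1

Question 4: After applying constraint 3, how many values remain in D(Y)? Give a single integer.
Answer: 3

Derivation:
Constraint 1 (U < Y) on D(U)={4,6,7} D(Y)={2,4,5,6,8}: Y {2,4,5,6,8}->{5,6,8}
Constraint 2 (Y != U) on D(Y)={5,6,8} D(U)={4,6,7}: no change
Constraint 3 (X != U) on D(X)={3,4,5,6} D(U)={4,6,7}: no change
So after constraint 3: D(Y)={5,6,8}, size = 3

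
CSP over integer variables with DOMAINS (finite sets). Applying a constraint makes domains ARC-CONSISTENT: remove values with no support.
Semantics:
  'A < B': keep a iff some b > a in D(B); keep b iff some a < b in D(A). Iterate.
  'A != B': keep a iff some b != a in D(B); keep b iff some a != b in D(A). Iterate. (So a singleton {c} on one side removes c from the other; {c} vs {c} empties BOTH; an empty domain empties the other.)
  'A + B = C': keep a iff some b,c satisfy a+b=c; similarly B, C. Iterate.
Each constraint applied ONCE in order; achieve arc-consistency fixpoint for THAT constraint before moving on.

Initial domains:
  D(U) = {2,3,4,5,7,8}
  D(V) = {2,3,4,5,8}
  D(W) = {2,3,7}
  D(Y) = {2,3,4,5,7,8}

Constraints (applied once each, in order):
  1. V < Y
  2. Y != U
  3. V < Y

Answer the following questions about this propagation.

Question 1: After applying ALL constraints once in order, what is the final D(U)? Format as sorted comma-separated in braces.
Answer: {2,3,4,5,7,8}

Derivation:
Constraint 1 (V < Y) on D(V)={2,3,4,5,8} D(Y)={2,3,4,5,7,8}: V {2,3,4,5,8}->{2,3,4,5}; Y {2,3,4,5,7,8}->{3,4,5,7,8}
Constraint 2 (Y != U) on D(Y)={3,4,5,7,8} D(U)={2,3,4,5,7,8}: no change
Constraint 3 (V < Y) on D(V)={2,3,4,5} D(Y)={3,4,5,7,8}: no change
So after all 3 constraints: D(U) = {2,3,4,5,7,8}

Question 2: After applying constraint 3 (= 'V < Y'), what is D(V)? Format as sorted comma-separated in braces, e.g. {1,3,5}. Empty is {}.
Constraint 1 (V < Y) on D(V)={2,3,4,5,8} D(Y)={2,3,4,5,7,8}: V {2,3,4,5,8}->{2,3,4,5}; Y {2,3,4,5,7,8}->{3,4,5,7,8}
Constraint 2 (Y != U) on D(Y)={3,4,5,7,8} D(U)={2,3,4,5,7,8}: no change
Constraint 3 (V < Y) on D(V)={2,3,4,5} D(Y)={3,4,5,7,8}: no change
So after constraint 3: D(V) = {2,3,4,5}

Answer: {2,3,4,5}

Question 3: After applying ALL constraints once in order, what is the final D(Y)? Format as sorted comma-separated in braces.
Answer: {3,4,5,7,8}

Derivation:
Constraint 1 (V < Y) on D(V)={2,3,4,5,8} D(Y)={2,3,4,5,7,8}: V {2,3,4,5,8}->{2,3,4,5}; Y {2,3,4,5,7,8}->{3,4,5,7,8}
Constraint 2 (Y != U) on D(Y)={3,4,5,7,8} D(U)={2,3,4,5,7,8}: no change
Constraint 3 (V < Y) on D(V)={2,3,4,5} D(Y)={3,4,5,7,8}: no change
So after all 3 constraints: D(Y) = {3,4,5,7,8}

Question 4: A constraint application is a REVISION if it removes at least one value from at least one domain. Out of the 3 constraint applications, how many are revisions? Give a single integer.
Answer: 1

Derivation:
Constraint 1 (V < Y) on D(V)={2,3,4,5,8} D(Y)={2,3,4,5,7,8}: V {2,3,4,5,8}->{2,3,4,5}; Y {2,3,4,5,7,8}->{3,4,5,7,8} => REVISION
Constraint 2 (Y != U) on D(Y)={3,4,5,7,8} D(U)={2,3,4,5,7,8}: no change => not a revision
Constraint 3 (V < Y) on D(V)={2,3,4,5} D(Y)={3,4,5,7,8}: no change => not a revision
Total revisions = 1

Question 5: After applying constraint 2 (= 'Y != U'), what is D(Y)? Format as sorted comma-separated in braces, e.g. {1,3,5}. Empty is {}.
Constraint 1 (V < Y) on D(V)={2,3,4,5,8} D(Y)={2,3,4,5,7,8}: V {2,3,4,5,8}->{2,3,4,5}; Y {2,3,4,5,7,8}->{3,4,5,7,8}
Constraint 2 (Y != U) on D(Y)={3,4,5,7,8} D(U)={2,3,4,5,7,8}: no change
So after constraint 2: D(Y) = {3,4,5,7,8}

Answer: {3,4,5,7,8}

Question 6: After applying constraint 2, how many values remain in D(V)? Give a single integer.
Constraint 1 (V < Y) on D(V)={2,3,4,5,8} D(Y)={2,3,4,5,7,8}: V {2,3,4,5,8}->{2,3,4,5}; Y {2,3,4,5,7,8}->{3,4,5,7,8}
Constraint 2 (Y != U) on D(Y)={3,4,5,7,8} D(U)={2,3,4,5,7,8}: no change
So after constraint 2: D(V)={2,3,4,5}, size = 4

Answer: 4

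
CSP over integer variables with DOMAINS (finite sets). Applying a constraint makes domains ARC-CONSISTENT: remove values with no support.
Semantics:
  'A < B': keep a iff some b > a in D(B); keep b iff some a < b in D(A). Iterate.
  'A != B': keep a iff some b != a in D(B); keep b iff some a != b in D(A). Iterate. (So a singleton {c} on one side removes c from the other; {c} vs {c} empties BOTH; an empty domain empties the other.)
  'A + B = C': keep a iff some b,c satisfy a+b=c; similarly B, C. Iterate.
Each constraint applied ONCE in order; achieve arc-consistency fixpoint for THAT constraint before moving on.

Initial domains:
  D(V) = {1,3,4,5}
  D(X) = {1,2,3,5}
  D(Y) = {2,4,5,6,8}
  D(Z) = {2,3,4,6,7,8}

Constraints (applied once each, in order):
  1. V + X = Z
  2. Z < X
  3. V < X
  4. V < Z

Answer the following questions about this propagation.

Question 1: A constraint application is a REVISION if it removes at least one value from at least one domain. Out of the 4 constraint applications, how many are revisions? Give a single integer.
Constraint 1 (V + X = Z) on D(V)={1,3,4,5} D(X)={1,2,3,5} D(Z)={2,3,4,6,7,8}: no change => not a revision
Constraint 2 (Z < X) on D(Z)={2,3,4,6,7,8} D(X)={1,2,3,5}: Z {2,3,4,6,7,8}->{2,3,4}; X {1,2,3,5}->{3,5} => REVISION
Constraint 3 (V < X) on D(V)={1,3,4,5} D(X)={3,5}: V {1,3,4,5}->{1,3,4} => REVISION
Constraint 4 (V < Z) on D(V)={1,3,4} D(Z)={2,3,4}: V {1,3,4}->{1,3} => REVISION
Total revisions = 3

Answer: 3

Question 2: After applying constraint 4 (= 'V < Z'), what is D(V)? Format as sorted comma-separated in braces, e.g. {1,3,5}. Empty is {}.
Constraint 1 (V + X = Z) on D(V)={1,3,4,5} D(X)={1,2,3,5} D(Z)={2,3,4,6,7,8}: no change
Constraint 2 (Z < X) on D(Z)={2,3,4,6,7,8} D(X)={1,2,3,5}: Z {2,3,4,6,7,8}->{2,3,4}; X {1,2,3,5}->{3,5}
Constraint 3 (V < X) on D(V)={1,3,4,5} D(X)={3,5}: V {1,3,4,5}->{1,3,4}
Constraint 4 (V < Z) on D(V)={1,3,4} D(Z)={2,3,4}: V {1,3,4}->{1,3}
So after constraint 4: D(V) = {1,3}

Answer: {1,3}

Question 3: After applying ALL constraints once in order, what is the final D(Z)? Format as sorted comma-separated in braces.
Constraint 1 (V + X = Z) on D(V)={1,3,4,5} D(X)={1,2,3,5} D(Z)={2,3,4,6,7,8}: no change
Constraint 2 (Z < X) on D(Z)={2,3,4,6,7,8} D(X)={1,2,3,5}: Z {2,3,4,6,7,8}->{2,3,4}; X {1,2,3,5}->{3,5}
Constraint 3 (V < X) on D(V)={1,3,4,5} D(X)={3,5}: V {1,3,4,5}->{1,3,4}
Constraint 4 (V < Z) on D(V)={1,3,4} D(Z)={2,3,4}: V {1,3,4}->{1,3}
So after all 4 constraints: D(Z) = {2,3,4}

Answer: {2,3,4}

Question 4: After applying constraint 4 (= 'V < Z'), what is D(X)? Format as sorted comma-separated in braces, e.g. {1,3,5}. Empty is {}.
Constraint 1 (V + X = Z) on D(V)={1,3,4,5} D(X)={1,2,3,5} D(Z)={2,3,4,6,7,8}: no change
Constraint 2 (Z < X) on D(Z)={2,3,4,6,7,8} D(X)={1,2,3,5}: Z {2,3,4,6,7,8}->{2,3,4}; X {1,2,3,5}->{3,5}
Constraint 3 (V < X) on D(V)={1,3,4,5} D(X)={3,5}: V {1,3,4,5}->{1,3,4}
Constraint 4 (V < Z) on D(V)={1,3,4} D(Z)={2,3,4}: V {1,3,4}->{1,3}
So after constraint 4: D(X) = {3,5}

Answer: {3,5}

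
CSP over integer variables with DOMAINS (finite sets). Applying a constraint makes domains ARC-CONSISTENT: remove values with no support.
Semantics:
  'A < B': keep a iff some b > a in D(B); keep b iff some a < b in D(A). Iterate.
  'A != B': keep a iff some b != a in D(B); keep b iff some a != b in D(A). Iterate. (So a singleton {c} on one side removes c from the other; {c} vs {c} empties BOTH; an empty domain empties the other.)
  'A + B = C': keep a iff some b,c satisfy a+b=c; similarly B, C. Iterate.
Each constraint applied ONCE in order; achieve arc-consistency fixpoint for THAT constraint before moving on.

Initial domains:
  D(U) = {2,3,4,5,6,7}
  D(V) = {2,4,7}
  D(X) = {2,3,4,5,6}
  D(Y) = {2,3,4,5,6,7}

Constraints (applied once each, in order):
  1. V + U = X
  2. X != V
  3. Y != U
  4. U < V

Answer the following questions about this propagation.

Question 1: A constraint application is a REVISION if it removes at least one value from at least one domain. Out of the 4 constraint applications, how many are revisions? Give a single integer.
Answer: 2

Derivation:
Constraint 1 (V + U = X) on D(V)={2,4,7} D(U)={2,3,4,5,6,7} D(X)={2,3,4,5,6}: V {2,4,7}->{2,4}; U {2,3,4,5,6,7}->{2,3,4}; X {2,3,4,5,6}->{4,5,6} => REVISION
Constraint 2 (X != V) on D(X)={4,5,6} D(V)={2,4}: no change => not a revision
Constraint 3 (Y != U) on D(Y)={2,3,4,5,6,7} D(U)={2,3,4}: no change => not a revision
Constraint 4 (U < V) on D(U)={2,3,4} D(V)={2,4}: U {2,3,4}->{2,3}; V {2,4}->{4} => REVISION
Total revisions = 2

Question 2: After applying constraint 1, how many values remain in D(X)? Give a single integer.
Answer: 3

Derivation:
Constraint 1 (V + U = X) on D(V)={2,4,7} D(U)={2,3,4,5,6,7} D(X)={2,3,4,5,6}: V {2,4,7}->{2,4}; U {2,3,4,5,6,7}->{2,3,4}; X {2,3,4,5,6}->{4,5,6}
So after constraint 1: D(X)={4,5,6}, size = 3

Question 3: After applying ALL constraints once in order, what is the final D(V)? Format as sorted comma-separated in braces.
Answer: {4}

Derivation:
Constraint 1 (V + U = X) on D(V)={2,4,7} D(U)={2,3,4,5,6,7} D(X)={2,3,4,5,6}: V {2,4,7}->{2,4}; U {2,3,4,5,6,7}->{2,3,4}; X {2,3,4,5,6}->{4,5,6}
Constraint 2 (X != V) on D(X)={4,5,6} D(V)={2,4}: no change
Constraint 3 (Y != U) on D(Y)={2,3,4,5,6,7} D(U)={2,3,4}: no change
Constraint 4 (U < V) on D(U)={2,3,4} D(V)={2,4}: U {2,3,4}->{2,3}; V {2,4}->{4}
So after all 4 constraints: D(V) = {4}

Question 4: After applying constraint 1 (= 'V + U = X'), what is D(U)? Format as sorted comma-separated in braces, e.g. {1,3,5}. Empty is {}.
Answer: {2,3,4}

Derivation:
Constraint 1 (V + U = X) on D(V)={2,4,7} D(U)={2,3,4,5,6,7} D(X)={2,3,4,5,6}: V {2,4,7}->{2,4}; U {2,3,4,5,6,7}->{2,3,4}; X {2,3,4,5,6}->{4,5,6}
So after constraint 1: D(U) = {2,3,4}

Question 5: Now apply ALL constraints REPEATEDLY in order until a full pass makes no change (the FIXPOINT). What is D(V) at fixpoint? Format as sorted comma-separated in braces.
pass 0 (initial): D(V)={2,4,7}
pass 1: U {2,3,4,5,6,7}->{2,3}; V {2,4,7}->{4}; X {2,3,4,5,6}->{4,5,6}
pass 2: U {2,3}->{2}; X {4,5,6}->{6}; Y {2,3,4,5,6,7}->{3,4,5,6,7}
pass 3: no change
Fixpoint after 3 passes: D(V) = {4}

Answer: {4}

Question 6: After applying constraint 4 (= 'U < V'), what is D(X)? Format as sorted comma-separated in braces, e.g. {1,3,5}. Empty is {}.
Answer: {4,5,6}

Derivation:
Constraint 1 (V + U = X) on D(V)={2,4,7} D(U)={2,3,4,5,6,7} D(X)={2,3,4,5,6}: V {2,4,7}->{2,4}; U {2,3,4,5,6,7}->{2,3,4}; X {2,3,4,5,6}->{4,5,6}
Constraint 2 (X != V) on D(X)={4,5,6} D(V)={2,4}: no change
Constraint 3 (Y != U) on D(Y)={2,3,4,5,6,7} D(U)={2,3,4}: no change
Constraint 4 (U < V) on D(U)={2,3,4} D(V)={2,4}: U {2,3,4}->{2,3}; V {2,4}->{4}
So after constraint 4: D(X) = {4,5,6}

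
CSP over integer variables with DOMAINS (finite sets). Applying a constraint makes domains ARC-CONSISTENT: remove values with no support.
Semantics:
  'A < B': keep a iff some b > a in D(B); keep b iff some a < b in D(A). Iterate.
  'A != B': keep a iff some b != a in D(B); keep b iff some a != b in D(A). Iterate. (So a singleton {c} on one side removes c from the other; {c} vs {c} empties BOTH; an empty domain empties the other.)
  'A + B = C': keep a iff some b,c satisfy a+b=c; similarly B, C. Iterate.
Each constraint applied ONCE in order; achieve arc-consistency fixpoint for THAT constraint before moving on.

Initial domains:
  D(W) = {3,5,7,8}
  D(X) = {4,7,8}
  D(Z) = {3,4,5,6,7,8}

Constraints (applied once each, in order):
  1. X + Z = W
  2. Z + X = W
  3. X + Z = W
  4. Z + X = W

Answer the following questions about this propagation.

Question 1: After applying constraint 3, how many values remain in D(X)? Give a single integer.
Answer: 1

Derivation:
Constraint 1 (X + Z = W) on D(X)={4,7,8} D(Z)={3,4,5,6,7,8} D(W)={3,5,7,8}: X {4,7,8}->{4}; Z {3,4,5,6,7,8}->{3,4}; W {3,5,7,8}->{7,8}
Constraint 2 (Z + X = W) on D(Z)={3,4} D(X)={4} D(W)={7,8}: no change
Constraint 3 (X + Z = W) on D(X)={4} D(Z)={3,4} D(W)={7,8}: no change
So after constraint 3: D(X)={4}, size = 1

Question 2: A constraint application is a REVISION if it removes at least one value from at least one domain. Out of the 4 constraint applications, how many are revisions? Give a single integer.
Constraint 1 (X + Z = W) on D(X)={4,7,8} D(Z)={3,4,5,6,7,8} D(W)={3,5,7,8}: X {4,7,8}->{4}; Z {3,4,5,6,7,8}->{3,4}; W {3,5,7,8}->{7,8} => REVISION
Constraint 2 (Z + X = W) on D(Z)={3,4} D(X)={4} D(W)={7,8}: no change => not a revision
Constraint 3 (X + Z = W) on D(X)={4} D(Z)={3,4} D(W)={7,8}: no change => not a revision
Constraint 4 (Z + X = W) on D(Z)={3,4} D(X)={4} D(W)={7,8}: no change => not a revision
Total revisions = 1

Answer: 1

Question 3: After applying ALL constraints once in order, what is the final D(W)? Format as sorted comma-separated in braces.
Answer: {7,8}

Derivation:
Constraint 1 (X + Z = W) on D(X)={4,7,8} D(Z)={3,4,5,6,7,8} D(W)={3,5,7,8}: X {4,7,8}->{4}; Z {3,4,5,6,7,8}->{3,4}; W {3,5,7,8}->{7,8}
Constraint 2 (Z + X = W) on D(Z)={3,4} D(X)={4} D(W)={7,8}: no change
Constraint 3 (X + Z = W) on D(X)={4} D(Z)={3,4} D(W)={7,8}: no change
Constraint 4 (Z + X = W) on D(Z)={3,4} D(X)={4} D(W)={7,8}: no change
So after all 4 constraints: D(W) = {7,8}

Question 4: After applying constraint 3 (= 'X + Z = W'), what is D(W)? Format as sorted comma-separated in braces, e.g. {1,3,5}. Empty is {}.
Answer: {7,8}

Derivation:
Constraint 1 (X + Z = W) on D(X)={4,7,8} D(Z)={3,4,5,6,7,8} D(W)={3,5,7,8}: X {4,7,8}->{4}; Z {3,4,5,6,7,8}->{3,4}; W {3,5,7,8}->{7,8}
Constraint 2 (Z + X = W) on D(Z)={3,4} D(X)={4} D(W)={7,8}: no change
Constraint 3 (X + Z = W) on D(X)={4} D(Z)={3,4} D(W)={7,8}: no change
So after constraint 3: D(W) = {7,8}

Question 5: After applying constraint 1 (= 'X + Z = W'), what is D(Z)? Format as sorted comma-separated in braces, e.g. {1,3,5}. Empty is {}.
Answer: {3,4}

Derivation:
Constraint 1 (X + Z = W) on D(X)={4,7,8} D(Z)={3,4,5,6,7,8} D(W)={3,5,7,8}: X {4,7,8}->{4}; Z {3,4,5,6,7,8}->{3,4}; W {3,5,7,8}->{7,8}
So after constraint 1: D(Z) = {3,4}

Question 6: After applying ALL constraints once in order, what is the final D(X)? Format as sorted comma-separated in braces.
Answer: {4}

Derivation:
Constraint 1 (X + Z = W) on D(X)={4,7,8} D(Z)={3,4,5,6,7,8} D(W)={3,5,7,8}: X {4,7,8}->{4}; Z {3,4,5,6,7,8}->{3,4}; W {3,5,7,8}->{7,8}
Constraint 2 (Z + X = W) on D(Z)={3,4} D(X)={4} D(W)={7,8}: no change
Constraint 3 (X + Z = W) on D(X)={4} D(Z)={3,4} D(W)={7,8}: no change
Constraint 4 (Z + X = W) on D(Z)={3,4} D(X)={4} D(W)={7,8}: no change
So after all 4 constraints: D(X) = {4}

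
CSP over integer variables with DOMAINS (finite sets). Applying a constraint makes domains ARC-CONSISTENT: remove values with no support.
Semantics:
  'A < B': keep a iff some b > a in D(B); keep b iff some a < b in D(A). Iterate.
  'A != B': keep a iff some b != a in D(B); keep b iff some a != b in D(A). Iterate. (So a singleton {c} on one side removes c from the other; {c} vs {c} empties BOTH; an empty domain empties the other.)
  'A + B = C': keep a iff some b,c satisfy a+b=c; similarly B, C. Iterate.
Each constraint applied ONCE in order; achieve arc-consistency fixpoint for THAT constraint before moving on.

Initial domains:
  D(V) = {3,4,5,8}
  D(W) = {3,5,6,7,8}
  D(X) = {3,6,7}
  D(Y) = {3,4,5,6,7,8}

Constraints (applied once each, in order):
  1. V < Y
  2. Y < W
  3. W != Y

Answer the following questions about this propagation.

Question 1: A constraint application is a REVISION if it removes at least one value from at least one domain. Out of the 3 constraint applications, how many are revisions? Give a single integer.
Answer: 2

Derivation:
Constraint 1 (V < Y) on D(V)={3,4,5,8} D(Y)={3,4,5,6,7,8}: V {3,4,5,8}->{3,4,5}; Y {3,4,5,6,7,8}->{4,5,6,7,8} => REVISION
Constraint 2 (Y < W) on D(Y)={4,5,6,7,8} D(W)={3,5,6,7,8}: Y {4,5,6,7,8}->{4,5,6,7}; W {3,5,6,7,8}->{5,6,7,8} => REVISION
Constraint 3 (W != Y) on D(W)={5,6,7,8} D(Y)={4,5,6,7}: no change => not a revision
Total revisions = 2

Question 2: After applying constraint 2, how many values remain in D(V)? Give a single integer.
Answer: 3

Derivation:
Constraint 1 (V < Y) on D(V)={3,4,5,8} D(Y)={3,4,5,6,7,8}: V {3,4,5,8}->{3,4,5}; Y {3,4,5,6,7,8}->{4,5,6,7,8}
Constraint 2 (Y < W) on D(Y)={4,5,6,7,8} D(W)={3,5,6,7,8}: Y {4,5,6,7,8}->{4,5,6,7}; W {3,5,6,7,8}->{5,6,7,8}
So after constraint 2: D(V)={3,4,5}, size = 3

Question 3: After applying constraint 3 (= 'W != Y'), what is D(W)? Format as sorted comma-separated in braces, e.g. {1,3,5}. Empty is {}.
Answer: {5,6,7,8}

Derivation:
Constraint 1 (V < Y) on D(V)={3,4,5,8} D(Y)={3,4,5,6,7,8}: V {3,4,5,8}->{3,4,5}; Y {3,4,5,6,7,8}->{4,5,6,7,8}
Constraint 2 (Y < W) on D(Y)={4,5,6,7,8} D(W)={3,5,6,7,8}: Y {4,5,6,7,8}->{4,5,6,7}; W {3,5,6,7,8}->{5,6,7,8}
Constraint 3 (W != Y) on D(W)={5,6,7,8} D(Y)={4,5,6,7}: no change
So after constraint 3: D(W) = {5,6,7,8}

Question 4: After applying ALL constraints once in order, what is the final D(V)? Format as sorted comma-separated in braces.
Answer: {3,4,5}

Derivation:
Constraint 1 (V < Y) on D(V)={3,4,5,8} D(Y)={3,4,5,6,7,8}: V {3,4,5,8}->{3,4,5}; Y {3,4,5,6,7,8}->{4,5,6,7,8}
Constraint 2 (Y < W) on D(Y)={4,5,6,7,8} D(W)={3,5,6,7,8}: Y {4,5,6,7,8}->{4,5,6,7}; W {3,5,6,7,8}->{5,6,7,8}
Constraint 3 (W != Y) on D(W)={5,6,7,8} D(Y)={4,5,6,7}: no change
So after all 3 constraints: D(V) = {3,4,5}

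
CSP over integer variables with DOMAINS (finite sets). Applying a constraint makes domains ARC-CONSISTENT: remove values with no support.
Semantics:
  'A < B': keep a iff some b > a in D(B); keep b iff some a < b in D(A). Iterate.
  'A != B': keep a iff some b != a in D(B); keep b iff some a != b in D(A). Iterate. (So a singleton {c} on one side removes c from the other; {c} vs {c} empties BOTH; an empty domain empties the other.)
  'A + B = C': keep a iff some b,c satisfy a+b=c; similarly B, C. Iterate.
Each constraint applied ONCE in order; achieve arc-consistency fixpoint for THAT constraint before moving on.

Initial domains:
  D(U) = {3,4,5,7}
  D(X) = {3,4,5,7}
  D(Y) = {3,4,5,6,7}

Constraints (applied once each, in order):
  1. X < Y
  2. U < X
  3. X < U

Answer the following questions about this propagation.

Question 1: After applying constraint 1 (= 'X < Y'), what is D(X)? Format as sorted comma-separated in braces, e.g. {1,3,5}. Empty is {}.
Answer: {3,4,5}

Derivation:
Constraint 1 (X < Y) on D(X)={3,4,5,7} D(Y)={3,4,5,6,7}: X {3,4,5,7}->{3,4,5}; Y {3,4,5,6,7}->{4,5,6,7}
So after constraint 1: D(X) = {3,4,5}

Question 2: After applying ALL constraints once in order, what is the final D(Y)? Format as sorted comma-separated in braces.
Answer: {4,5,6,7}

Derivation:
Constraint 1 (X < Y) on D(X)={3,4,5,7} D(Y)={3,4,5,6,7}: X {3,4,5,7}->{3,4,5}; Y {3,4,5,6,7}->{4,5,6,7}
Constraint 2 (U < X) on D(U)={3,4,5,7} D(X)={3,4,5}: U {3,4,5,7}->{3,4}; X {3,4,5}->{4,5}
Constraint 3 (X < U) on D(X)={4,5} D(U)={3,4}: X {4,5}->{}; U {3,4}->{}
So after all 3 constraints: D(Y) = {4,5,6,7}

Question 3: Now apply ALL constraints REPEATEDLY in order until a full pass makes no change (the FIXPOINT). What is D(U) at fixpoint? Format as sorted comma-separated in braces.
Answer: {}

Derivation:
pass 0 (initial): D(U)={3,4,5,7}
pass 1: U {3,4,5,7}->{}; X {3,4,5,7}->{}; Y {3,4,5,6,7}->{4,5,6,7}
pass 2: Y {4,5,6,7}->{}
pass 3: no change
Fixpoint after 3 passes: D(U) = {}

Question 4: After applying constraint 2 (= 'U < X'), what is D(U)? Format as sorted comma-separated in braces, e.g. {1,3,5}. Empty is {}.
Constraint 1 (X < Y) on D(X)={3,4,5,7} D(Y)={3,4,5,6,7}: X {3,4,5,7}->{3,4,5}; Y {3,4,5,6,7}->{4,5,6,7}
Constraint 2 (U < X) on D(U)={3,4,5,7} D(X)={3,4,5}: U {3,4,5,7}->{3,4}; X {3,4,5}->{4,5}
So after constraint 2: D(U) = {3,4}

Answer: {3,4}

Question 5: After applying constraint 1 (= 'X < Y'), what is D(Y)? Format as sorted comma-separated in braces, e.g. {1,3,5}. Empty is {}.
Constraint 1 (X < Y) on D(X)={3,4,5,7} D(Y)={3,4,5,6,7}: X {3,4,5,7}->{3,4,5}; Y {3,4,5,6,7}->{4,5,6,7}
So after constraint 1: D(Y) = {4,5,6,7}

Answer: {4,5,6,7}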